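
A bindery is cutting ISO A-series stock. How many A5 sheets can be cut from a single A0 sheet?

32

Each ISO step halves the sheet: 1 × A0 → 2 × A1 → 4 × A2 → 8 × A3 → …
From A0 to A5 is 5 halving steps: 2^5 = 32.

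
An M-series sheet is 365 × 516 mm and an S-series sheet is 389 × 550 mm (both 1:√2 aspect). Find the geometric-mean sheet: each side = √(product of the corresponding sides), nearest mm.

377 × 533 mm

Short side: √(365 · 389) = √141985 ≈ 376.8 → 377 mm
Long side: √(516 · 550) = √283800 ≈ 532.7 → 533 mm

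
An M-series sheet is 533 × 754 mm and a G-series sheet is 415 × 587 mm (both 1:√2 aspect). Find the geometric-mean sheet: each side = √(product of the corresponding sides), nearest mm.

470 × 665 mm

Short side: √(533 · 415) = √221195 ≈ 470.3 → 470 mm
Long side: √(754 · 587) = √442598 ≈ 665.3 → 665 mm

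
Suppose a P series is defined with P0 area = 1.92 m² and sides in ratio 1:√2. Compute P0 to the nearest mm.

1165 × 1648 mm

Let the short side be w mm. Then w · w√2 = 1.92 m² = 1,920,000 mm².
w² = 1,920,000/√2, so w ≈ 1165.2 mm; long side = w√2 ≈ 1647.8 mm.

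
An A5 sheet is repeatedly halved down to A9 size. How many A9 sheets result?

Each ISO step halves the sheet: 1 × A5 → 2 × A6 → 4 × A7 → 8 × A8 → …
From A5 to A9 is 4 halving steps: 2^4 = 16.

16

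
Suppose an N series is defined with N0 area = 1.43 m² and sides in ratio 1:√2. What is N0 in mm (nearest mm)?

1006 × 1422 mm

Let the short side be w mm. Then w · w√2 = 1.43 m² = 1,430,000 mm².
w² = 1,430,000/√2, so w ≈ 1005.6 mm; long side = w√2 ≈ 1422.1 mm.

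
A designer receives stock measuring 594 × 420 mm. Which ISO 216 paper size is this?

A2 (420 × 594 mm)

Aspect ratio 594/420 ≈ 1.414 — close to the ISO √2 ≈ 1.414.
In the A-series (A0 area = 1 m²): A2 = 420 × 594 mm.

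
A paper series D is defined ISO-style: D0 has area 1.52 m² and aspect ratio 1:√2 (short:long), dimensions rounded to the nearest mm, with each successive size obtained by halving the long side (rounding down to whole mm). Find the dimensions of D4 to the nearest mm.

Let D0's short side be w mm. w · w√2 = 1.52 m² = 1,520,000 mm², so w ≈ 1036.7 mm and w√2 ≈ 1466.2 mm → D0 = 1037 × 1466 mm.
D1: ⌊1466/2⌋ × 1037 = 733 × 1037 mm
D2: ⌊1037/2⌋ × 733 = 518 × 733 mm
D3: ⌊733/2⌋ × 518 = 366 × 518 mm
D4: ⌊518/2⌋ × 366 = 259 × 366 mm

259 × 366 mm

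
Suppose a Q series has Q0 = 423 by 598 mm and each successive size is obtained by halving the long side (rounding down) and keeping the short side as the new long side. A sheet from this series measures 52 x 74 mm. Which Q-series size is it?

Q6

Q0: 423 × 598 mm
Q1: 299 × 423 mm
Q2: 211 × 299 mm
Q3: 149 × 211 mm
Q4: 105 × 149 mm
Q5: 74 × 105 mm
Q6: 52 × 74 mm
Q7: 37 × 52 mm
→ matches Q6.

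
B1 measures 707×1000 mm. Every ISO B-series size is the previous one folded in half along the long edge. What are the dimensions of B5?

176 × 250 mm

B2: ⌊1000/2⌋ × 707 = 500 × 707 mm
B3: ⌊707/2⌋ × 500 = 353 × 500 mm
B4: ⌊500/2⌋ × 353 = 250 × 353 mm
B5: ⌊353/2⌋ × 250 = 176 × 250 mm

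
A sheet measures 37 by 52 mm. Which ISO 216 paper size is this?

Aspect ratio 52/37 ≈ 1.405 — close to the ISO √2 ≈ 1.414.
In the A-series (A0 area = 1 m²): A9 = 37 × 52 mm.

A9 (37 × 52 mm)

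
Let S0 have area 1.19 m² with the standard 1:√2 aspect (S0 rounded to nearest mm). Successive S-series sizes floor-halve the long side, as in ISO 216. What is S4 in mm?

Let S0's short side be w mm. w · w√2 = 1.19 m² = 1,190,000 mm², so w ≈ 917.3 mm and w√2 ≈ 1297.3 mm → S0 = 917 × 1297 mm.
S1: ⌊1297/2⌋ × 917 = 648 × 917 mm
S2: ⌊917/2⌋ × 648 = 458 × 648 mm
S3: ⌊648/2⌋ × 458 = 324 × 458 mm
S4: ⌊458/2⌋ × 324 = 229 × 324 mm

229 × 324 mm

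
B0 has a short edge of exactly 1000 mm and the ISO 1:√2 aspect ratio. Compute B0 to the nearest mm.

1000 × 1414 mm

Short side = 1000 mm; long side = 1000√2 ≈ 1414.2 mm.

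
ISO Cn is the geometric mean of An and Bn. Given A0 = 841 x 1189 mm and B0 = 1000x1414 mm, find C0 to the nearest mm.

Short side: √(841 · 1000) = √841000 ≈ 917.1 → 917 mm
Long side: √(1189 · 1414) = √1681246 ≈ 1296.6 → 1297 mm

917 × 1297 mm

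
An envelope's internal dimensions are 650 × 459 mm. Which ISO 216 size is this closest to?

C2 (458 × 648 mm)

Aspect ratio 650/459 ≈ 1.416 — close to the ISO √2 ≈ 1.414.
In the C-series (envelope sizes, between A and B): C2 = 458 × 648 mm.
Off by 3 mm total — nearest standard size.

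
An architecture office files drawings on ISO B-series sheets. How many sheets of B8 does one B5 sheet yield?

8

Each ISO step halves the sheet: 1 × B5 → 2 × B6 → 4 × B7 → 8 × B8
From B5 to B8 is 3 halving steps: 2^3 = 8.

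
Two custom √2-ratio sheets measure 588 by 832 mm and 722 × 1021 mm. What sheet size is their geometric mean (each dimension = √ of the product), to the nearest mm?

652 × 922 mm

Short side: √(588 · 722) = √424536 ≈ 651.6 → 652 mm
Long side: √(832 · 1021) = √849472 ≈ 921.7 → 922 mm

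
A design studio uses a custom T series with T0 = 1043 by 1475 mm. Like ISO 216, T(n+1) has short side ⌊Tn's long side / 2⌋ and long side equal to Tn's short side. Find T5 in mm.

T1: ⌊1475/2⌋ × 1043 = 737 × 1043 mm
T2: ⌊1043/2⌋ × 737 = 521 × 737 mm
T3: ⌊737/2⌋ × 521 = 368 × 521 mm
T4: ⌊521/2⌋ × 368 = 260 × 368 mm
T5: ⌊368/2⌋ × 260 = 184 × 260 mm

184 × 260 mm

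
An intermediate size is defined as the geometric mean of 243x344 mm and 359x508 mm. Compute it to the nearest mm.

Short side: √(243 · 359) = √87237 ≈ 295.4 → 295 mm
Long side: √(344 · 508) = √174752 ≈ 418.0 → 418 mm

295 × 418 mm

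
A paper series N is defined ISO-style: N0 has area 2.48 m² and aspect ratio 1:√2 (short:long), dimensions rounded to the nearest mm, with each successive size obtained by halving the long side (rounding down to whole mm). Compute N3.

Let N0's short side be w mm. w · w√2 = 2.48 m² = 2,480,000 mm², so w ≈ 1324.2 mm and w√2 ≈ 1872.8 mm → N0 = 1324 × 1873 mm.
N1: ⌊1873/2⌋ × 1324 = 936 × 1324 mm
N2: ⌊1324/2⌋ × 936 = 662 × 936 mm
N3: ⌊936/2⌋ × 662 = 468 × 662 mm

468 × 662 mm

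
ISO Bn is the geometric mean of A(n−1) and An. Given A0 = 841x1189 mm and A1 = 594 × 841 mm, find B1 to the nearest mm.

707 × 1000 mm

Short side: √(841 · 594) = √499554 ≈ 706.8 → 707 mm
Long side: √(1189 · 841) = √999949 ≈ 1000.0 → 1000 mm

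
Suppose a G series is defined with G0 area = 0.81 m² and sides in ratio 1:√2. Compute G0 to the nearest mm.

Let the short side be w mm. Then w · w√2 = 0.81 m² = 810,000 mm².
w² = 810,000/√2, so w ≈ 756.8 mm; long side = w√2 ≈ 1070.3 mm.

757 × 1070 mm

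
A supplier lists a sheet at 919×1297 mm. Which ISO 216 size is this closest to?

Aspect ratio 1297/919 ≈ 1.411 — close to the ISO √2 ≈ 1.414.
In the C-series (envelope sizes, between A and B): C0 = 917 × 1297 mm.
Off by 2 mm total — nearest standard size.

C0 (917 × 1297 mm)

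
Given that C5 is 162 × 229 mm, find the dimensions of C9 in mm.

C6: ⌊229/2⌋ × 162 = 114 × 162 mm
C7: ⌊162/2⌋ × 114 = 81 × 114 mm
C8: ⌊114/2⌋ × 81 = 57 × 81 mm
C9: ⌊81/2⌋ × 57 = 40 × 57 mm

40 × 57 mm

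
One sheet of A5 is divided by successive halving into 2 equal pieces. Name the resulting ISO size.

A6

2 = 2^1, so 1 halving step.
A5 → A6 → … → A6 after 1 step.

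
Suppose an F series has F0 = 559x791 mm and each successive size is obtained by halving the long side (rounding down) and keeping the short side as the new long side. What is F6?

69 × 98 mm

F1: ⌊791/2⌋ × 559 = 395 × 559 mm
F2: ⌊559/2⌋ × 395 = 279 × 395 mm
F3: ⌊395/2⌋ × 279 = 197 × 279 mm
F4: ⌊279/2⌋ × 197 = 139 × 197 mm
F5: ⌊197/2⌋ × 139 = 98 × 139 mm
F6: ⌊139/2⌋ × 98 = 69 × 98 mm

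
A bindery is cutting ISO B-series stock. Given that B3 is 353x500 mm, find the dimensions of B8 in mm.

B4: ⌊500/2⌋ × 353 = 250 × 353 mm
B5: ⌊353/2⌋ × 250 = 176 × 250 mm
B6: ⌊250/2⌋ × 176 = 125 × 176 mm
B7: ⌊176/2⌋ × 125 = 88 × 125 mm
B8: ⌊125/2⌋ × 88 = 62 × 88 mm

62 × 88 mm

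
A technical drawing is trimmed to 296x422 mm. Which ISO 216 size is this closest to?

A3 (297 × 420 mm)

Aspect ratio 422/296 ≈ 1.426 — close to the ISO √2 ≈ 1.414.
In the A-series (A0 area = 1 m²): A3 = 297 × 420 mm.
Off by 3 mm total — nearest standard size.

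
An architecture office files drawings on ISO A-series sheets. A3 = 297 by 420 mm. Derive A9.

A4: ⌊420/2⌋ × 297 = 210 × 297 mm
A5: ⌊297/2⌋ × 210 = 148 × 210 mm
A6: ⌊210/2⌋ × 148 = 105 × 148 mm
A7: ⌊148/2⌋ × 105 = 74 × 105 mm
A8: ⌊105/2⌋ × 74 = 52 × 74 mm
A9: ⌊74/2⌋ × 52 = 37 × 52 mm

37 × 52 mm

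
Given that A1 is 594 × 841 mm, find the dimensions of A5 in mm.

148 × 210 mm

A2: ⌊841/2⌋ × 594 = 420 × 594 mm
A3: ⌊594/2⌋ × 420 = 297 × 420 mm
A4: ⌊420/2⌋ × 297 = 210 × 297 mm
A5: ⌊297/2⌋ × 210 = 148 × 210 mm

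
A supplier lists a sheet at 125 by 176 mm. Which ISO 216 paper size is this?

Aspect ratio 176/125 ≈ 1.408 — close to the ISO √2 ≈ 1.414.
In the B-series (B0 = 1000 × 1414 mm): B6 = 125 × 176 mm.

B6 (125 × 176 mm)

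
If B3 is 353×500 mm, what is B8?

B4: ⌊500/2⌋ × 353 = 250 × 353 mm
B5: ⌊353/2⌋ × 250 = 176 × 250 mm
B6: ⌊250/2⌋ × 176 = 125 × 176 mm
B7: ⌊176/2⌋ × 125 = 88 × 125 mm
B8: ⌊125/2⌋ × 88 = 62 × 88 mm

62 × 88 mm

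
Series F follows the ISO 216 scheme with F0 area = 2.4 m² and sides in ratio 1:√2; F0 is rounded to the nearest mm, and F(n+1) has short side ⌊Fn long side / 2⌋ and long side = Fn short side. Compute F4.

Let F0's short side be w mm. w · w√2 = 2.4 m² = 2,400,000 mm², so w ≈ 1302.7 mm and w√2 ≈ 1842.3 mm → F0 = 1303 × 1842 mm.
F1: ⌊1842/2⌋ × 1303 = 921 × 1303 mm
F2: ⌊1303/2⌋ × 921 = 651 × 921 mm
F3: ⌊921/2⌋ × 651 = 460 × 651 mm
F4: ⌊651/2⌋ × 460 = 325 × 460 mm

325 × 460 mm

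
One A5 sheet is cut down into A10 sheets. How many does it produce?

Each ISO step halves the sheet: 1 × A5 → 2 × A6 → 4 × A7 → 8 × A8 → …
From A5 to A10 is 5 halving steps: 2^5 = 32.

32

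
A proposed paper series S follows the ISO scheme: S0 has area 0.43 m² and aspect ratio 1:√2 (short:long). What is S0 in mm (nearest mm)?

551 × 780 mm

Let the short side be w mm. Then w · w√2 = 0.43 m² = 430,000 mm².
w² = 430,000/√2, so w ≈ 551.4 mm; long side = w√2 ≈ 779.8 mm.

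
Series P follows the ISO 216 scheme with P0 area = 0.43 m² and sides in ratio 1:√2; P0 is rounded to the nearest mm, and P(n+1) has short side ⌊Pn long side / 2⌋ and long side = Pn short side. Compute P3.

Let P0's short side be w mm. w · w√2 = 0.43 m² = 430,000 mm², so w ≈ 551.4 mm and w√2 ≈ 779.8 mm → P0 = 551 × 780 mm.
P1: ⌊780/2⌋ × 551 = 390 × 551 mm
P2: ⌊551/2⌋ × 390 = 275 × 390 mm
P3: ⌊390/2⌋ × 275 = 195 × 275 mm

195 × 275 mm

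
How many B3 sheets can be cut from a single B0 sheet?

8

Each ISO step halves the sheet: 1 × B0 → 2 × B1 → 4 × B2 → 8 × B3
From B0 to B3 is 3 halving steps: 2^3 = 8.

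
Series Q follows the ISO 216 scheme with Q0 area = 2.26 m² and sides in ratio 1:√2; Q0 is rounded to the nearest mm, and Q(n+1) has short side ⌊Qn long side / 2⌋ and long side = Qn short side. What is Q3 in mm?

447 × 632 mm

Let Q0's short side be w mm. w · w√2 = 2.26 m² = 2,260,000 mm², so w ≈ 1264.1 mm and w√2 ≈ 1787.8 mm → Q0 = 1264 × 1788 mm.
Q1: ⌊1788/2⌋ × 1264 = 894 × 1264 mm
Q2: ⌊1264/2⌋ × 894 = 632 × 894 mm
Q3: ⌊894/2⌋ × 632 = 447 × 632 mm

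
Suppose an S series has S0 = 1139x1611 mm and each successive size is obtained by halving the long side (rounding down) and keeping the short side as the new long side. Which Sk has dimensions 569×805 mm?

S2

S0: 1139 × 1611 mm
S1: 805 × 1139 mm
S2: 569 × 805 mm
S3: 402 × 569 mm
→ matches S2.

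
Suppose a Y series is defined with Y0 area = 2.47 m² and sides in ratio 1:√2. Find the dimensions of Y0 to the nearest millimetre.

Let the short side be w mm. Then w · w√2 = 2.47 m² = 2,470,000 mm².
w² = 2,470,000/√2, so w ≈ 1321.6 mm; long side = w√2 ≈ 1869.0 mm.

1322 × 1869 mm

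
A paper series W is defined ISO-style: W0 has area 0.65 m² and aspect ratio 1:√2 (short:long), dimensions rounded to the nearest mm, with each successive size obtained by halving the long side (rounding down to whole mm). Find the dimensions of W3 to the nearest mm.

239 × 339 mm

Let W0's short side be w mm. w · w√2 = 0.65 m² = 650,000 mm², so w ≈ 678.0 mm and w√2 ≈ 958.8 mm → W0 = 678 × 959 mm.
W1: ⌊959/2⌋ × 678 = 479 × 678 mm
W2: ⌊678/2⌋ × 479 = 339 × 479 mm
W3: ⌊479/2⌋ × 339 = 239 × 339 mm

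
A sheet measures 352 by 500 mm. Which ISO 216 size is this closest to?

Aspect ratio 500/352 ≈ 1.420 — close to the ISO √2 ≈ 1.414.
In the B-series (B0 = 1000 × 1414 mm): B3 = 353 × 500 mm.
Off by 1 mm total — nearest standard size.

B3 (353 × 500 mm)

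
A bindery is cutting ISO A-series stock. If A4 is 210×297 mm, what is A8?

52 × 74 mm

A5: ⌊297/2⌋ × 210 = 148 × 210 mm
A6: ⌊210/2⌋ × 148 = 105 × 148 mm
A7: ⌊148/2⌋ × 105 = 74 × 105 mm
A8: ⌊105/2⌋ × 74 = 52 × 74 mm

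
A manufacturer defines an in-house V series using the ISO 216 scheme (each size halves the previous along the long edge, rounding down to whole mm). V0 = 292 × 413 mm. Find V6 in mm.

V1: ⌊413/2⌋ × 292 = 206 × 292 mm
V2: ⌊292/2⌋ × 206 = 146 × 206 mm
V3: ⌊206/2⌋ × 146 = 103 × 146 mm
V4: ⌊146/2⌋ × 103 = 73 × 103 mm
V5: ⌊103/2⌋ × 73 = 51 × 73 mm
V6: ⌊73/2⌋ × 51 = 36 × 51 mm

36 × 51 mm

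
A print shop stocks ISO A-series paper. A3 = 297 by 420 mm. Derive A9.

37 × 52 mm

A4: ⌊420/2⌋ × 297 = 210 × 297 mm
A5: ⌊297/2⌋ × 210 = 148 × 210 mm
A6: ⌊210/2⌋ × 148 = 105 × 148 mm
A7: ⌊148/2⌋ × 105 = 74 × 105 mm
A8: ⌊105/2⌋ × 74 = 52 × 74 mm
A9: ⌊74/2⌋ × 52 = 37 × 52 mm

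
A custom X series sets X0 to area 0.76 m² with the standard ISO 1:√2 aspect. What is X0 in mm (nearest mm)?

Let the short side be w mm. Then w · w√2 = 0.76 m² = 760,000 mm².
w² = 760,000/√2, so w ≈ 733.1 mm; long side = w√2 ≈ 1036.7 mm.

733 × 1037 mm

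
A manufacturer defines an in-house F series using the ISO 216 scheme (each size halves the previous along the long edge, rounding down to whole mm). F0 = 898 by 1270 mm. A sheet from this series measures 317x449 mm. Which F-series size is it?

F0: 898 × 1270 mm
F1: 635 × 898 mm
F2: 449 × 635 mm
F3: 317 × 449 mm
F4: 224 × 317 mm
→ matches F3.

F3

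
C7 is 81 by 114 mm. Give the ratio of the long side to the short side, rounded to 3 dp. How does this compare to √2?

1.407

114 / 81 = 1.407
ISO 216 targets √2 ≈ 1.414; the -0.007 deviation is from mm rounding.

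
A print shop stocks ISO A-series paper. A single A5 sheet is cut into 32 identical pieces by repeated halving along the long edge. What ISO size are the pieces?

32 = 2^5, so 5 halving steps.
A5 → A6 → … → A10 after 5 steps.

A10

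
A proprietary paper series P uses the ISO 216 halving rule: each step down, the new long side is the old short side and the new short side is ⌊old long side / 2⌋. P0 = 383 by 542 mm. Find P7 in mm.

P1 = 271 × 383 mm (from P0 by 1 halving).
P2: ⌊383/2⌋ × 271 = 191 × 271 mm
P3: ⌊271/2⌋ × 191 = 135 × 191 mm
P4: ⌊191/2⌋ × 135 = 95 × 135 mm
P5: ⌊135/2⌋ × 95 = 67 × 95 mm
P6: ⌊95/2⌋ × 67 = 47 × 67 mm
P7: ⌊67/2⌋ × 47 = 33 × 47 mm

33 × 47 mm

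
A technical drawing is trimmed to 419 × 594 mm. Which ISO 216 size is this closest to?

Aspect ratio 594/419 ≈ 1.418 — close to the ISO √2 ≈ 1.414.
In the A-series (A0 area = 1 m²): A2 = 420 × 594 mm.
Off by 1 mm total — nearest standard size.

A2 (420 × 594 mm)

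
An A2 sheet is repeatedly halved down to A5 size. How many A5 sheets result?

A2 = 420 × 594 mm; A5 = 148 × 210 mm.
Each halving step doubles the count; 3 steps from A2 to A5.
2^3 = 8.

8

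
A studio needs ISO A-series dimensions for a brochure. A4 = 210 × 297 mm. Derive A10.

A5: ⌊297/2⌋ × 210 = 148 × 210 mm
A6: ⌊210/2⌋ × 148 = 105 × 148 mm
A7: ⌊148/2⌋ × 105 = 74 × 105 mm
A8: ⌊105/2⌋ × 74 = 52 × 74 mm
A9: ⌊74/2⌋ × 52 = 37 × 52 mm
A10: ⌊52/2⌋ × 37 = 26 × 37 mm

26 × 37 mm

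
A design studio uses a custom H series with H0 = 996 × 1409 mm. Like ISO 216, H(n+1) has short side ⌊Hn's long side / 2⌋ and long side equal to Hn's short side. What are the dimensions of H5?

H1 = 704 × 996 mm (from H0 by 1 halving).
H2: ⌊996/2⌋ × 704 = 498 × 704 mm
H3: ⌊704/2⌋ × 498 = 352 × 498 mm
H4: ⌊498/2⌋ × 352 = 249 × 352 mm
H5: ⌊352/2⌋ × 249 = 176 × 249 mm

176 × 249 mm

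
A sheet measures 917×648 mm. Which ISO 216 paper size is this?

Aspect ratio 917/648 ≈ 1.415 — close to the ISO √2 ≈ 1.414.
In the C-series (envelope sizes, between A and B): C1 = 648 × 917 mm.

C1 (648 × 917 mm)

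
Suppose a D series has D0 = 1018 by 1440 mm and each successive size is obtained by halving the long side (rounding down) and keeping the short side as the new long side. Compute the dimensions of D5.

D1: ⌊1440/2⌋ × 1018 = 720 × 1018 mm
D2: ⌊1018/2⌋ × 720 = 509 × 720 mm
D3: ⌊720/2⌋ × 509 = 360 × 509 mm
D4: ⌊509/2⌋ × 360 = 254 × 360 mm
D5: ⌊360/2⌋ × 254 = 180 × 254 mm

180 × 254 mm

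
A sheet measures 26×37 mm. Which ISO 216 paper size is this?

A10 (26 × 37 mm)

Aspect ratio 37/26 ≈ 1.423 — close to the ISO √2 ≈ 1.414.
In the A-series (A0 area = 1 m²): A10 = 26 × 37 mm.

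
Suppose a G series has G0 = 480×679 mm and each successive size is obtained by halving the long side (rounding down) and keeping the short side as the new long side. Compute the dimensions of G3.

G1: ⌊679/2⌋ × 480 = 339 × 480 mm
G2: ⌊480/2⌋ × 339 = 240 × 339 mm
G3: ⌊339/2⌋ × 240 = 169 × 240 mm

169 × 240 mm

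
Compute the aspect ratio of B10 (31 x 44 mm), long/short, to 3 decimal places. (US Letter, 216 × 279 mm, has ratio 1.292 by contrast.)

1.419

44 / 31 = 1.419
ISO 216 targets √2 ≈ 1.414; the +0.005 deviation is from mm rounding.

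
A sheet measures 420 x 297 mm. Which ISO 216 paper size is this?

A3 (297 × 420 mm)

Aspect ratio 420/297 ≈ 1.414 — close to the ISO √2 ≈ 1.414.
In the A-series (A0 area = 1 m²): A3 = 297 × 420 mm.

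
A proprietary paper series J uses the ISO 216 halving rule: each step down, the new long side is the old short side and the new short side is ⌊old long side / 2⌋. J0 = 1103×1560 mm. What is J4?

J1 = 780 × 1103 mm (from J0 by 1 halving).
J2: ⌊1103/2⌋ × 780 = 551 × 780 mm
J3: ⌊780/2⌋ × 551 = 390 × 551 mm
J4: ⌊551/2⌋ × 390 = 275 × 390 mm

275 × 390 mm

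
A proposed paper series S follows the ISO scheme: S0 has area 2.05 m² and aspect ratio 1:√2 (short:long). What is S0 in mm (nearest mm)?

Let the short side be w mm. Then w · w√2 = 2.05 m² = 2,050,000 mm².
w² = 2,050,000/√2, so w ≈ 1204.0 mm; long side = w√2 ≈ 1702.7 mm.

1204 × 1703 mm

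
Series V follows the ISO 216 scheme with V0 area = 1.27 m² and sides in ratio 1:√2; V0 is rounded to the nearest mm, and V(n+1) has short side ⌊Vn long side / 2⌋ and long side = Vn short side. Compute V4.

Let V0's short side be w mm. w · w√2 = 1.27 m² = 1,270,000 mm², so w ≈ 947.6 mm and w√2 ≈ 1340.2 mm → V0 = 948 × 1340 mm.
V1: ⌊1340/2⌋ × 948 = 670 × 948 mm
V2: ⌊948/2⌋ × 670 = 474 × 670 mm
V3: ⌊670/2⌋ × 474 = 335 × 474 mm
V4: ⌊474/2⌋ × 335 = 237 × 335 mm

237 × 335 mm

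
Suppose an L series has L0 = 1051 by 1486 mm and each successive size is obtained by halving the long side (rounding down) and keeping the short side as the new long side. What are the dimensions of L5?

185 × 262 mm

L1: ⌊1486/2⌋ × 1051 = 743 × 1051 mm
L2: ⌊1051/2⌋ × 743 = 525 × 743 mm
L3: ⌊743/2⌋ × 525 = 371 × 525 mm
L4: ⌊525/2⌋ × 371 = 262 × 371 mm
L5: ⌊371/2⌋ × 262 = 185 × 262 mm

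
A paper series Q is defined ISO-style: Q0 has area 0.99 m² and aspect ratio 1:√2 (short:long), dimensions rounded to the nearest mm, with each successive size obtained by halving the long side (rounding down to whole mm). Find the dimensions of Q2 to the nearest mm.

Let Q0's short side be w mm. w · w√2 = 0.99 m² = 990,000 mm², so w ≈ 836.7 mm and w√2 ≈ 1183.2 mm → Q0 = 837 × 1183 mm.
Q1: ⌊1183/2⌋ × 837 = 591 × 837 mm
Q2: ⌊837/2⌋ × 591 = 418 × 591 mm

418 × 591 mm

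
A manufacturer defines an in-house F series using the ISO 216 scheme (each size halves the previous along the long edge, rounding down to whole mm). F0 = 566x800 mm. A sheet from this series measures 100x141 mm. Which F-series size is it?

F5

F0: 566 × 800 mm
F1: 400 × 566 mm
F2: 283 × 400 mm
F3: 200 × 283 mm
F4: 141 × 200 mm
F5: 100 × 141 mm
F6: 70 × 100 mm
→ matches F5.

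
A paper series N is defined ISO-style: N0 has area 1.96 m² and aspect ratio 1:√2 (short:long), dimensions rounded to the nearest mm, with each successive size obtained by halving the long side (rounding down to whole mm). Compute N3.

416 × 588 mm

Let N0's short side be w mm. w · w√2 = 1.96 m² = 1,960,000 mm², so w ≈ 1177.3 mm and w√2 ≈ 1664.9 mm → N0 = 1177 × 1665 mm.
N1: ⌊1665/2⌋ × 1177 = 832 × 1177 mm
N2: ⌊1177/2⌋ × 832 = 588 × 832 mm
N3: ⌊832/2⌋ × 588 = 416 × 588 mm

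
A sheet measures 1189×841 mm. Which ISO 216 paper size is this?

A0 (841 × 1189 mm)

Aspect ratio 1189/841 ≈ 1.414 — close to the ISO √2 ≈ 1.414.
In the A-series (A0 area = 1 m²): A0 = 841 × 1189 mm.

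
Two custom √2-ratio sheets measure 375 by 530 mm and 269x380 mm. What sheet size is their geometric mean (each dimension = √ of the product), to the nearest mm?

Short side: √(375 · 269) = √100875 ≈ 317.6 → 318 mm
Long side: √(530 · 380) = √201400 ≈ 448.8 → 449 mm

318 × 449 mm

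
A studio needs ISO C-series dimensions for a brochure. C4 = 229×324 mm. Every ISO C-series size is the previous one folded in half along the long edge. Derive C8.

C5: ⌊324/2⌋ × 229 = 162 × 229 mm
C6: ⌊229/2⌋ × 162 = 114 × 162 mm
C7: ⌊162/2⌋ × 114 = 81 × 114 mm
C8: ⌊114/2⌋ × 81 = 57 × 81 mm

57 × 81 mm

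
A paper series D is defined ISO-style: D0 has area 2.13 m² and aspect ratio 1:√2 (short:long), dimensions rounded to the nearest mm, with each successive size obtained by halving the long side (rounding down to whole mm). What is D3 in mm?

Let D0's short side be w mm. w · w√2 = 2.13 m² = 2,130,000 mm², so w ≈ 1227.2 mm and w√2 ≈ 1735.6 mm → D0 = 1227 × 1736 mm.
D1: ⌊1736/2⌋ × 1227 = 868 × 1227 mm
D2: ⌊1227/2⌋ × 868 = 613 × 868 mm
D3: ⌊868/2⌋ × 613 = 434 × 613 mm

434 × 613 mm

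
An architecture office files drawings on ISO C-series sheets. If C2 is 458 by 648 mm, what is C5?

C3: ⌊648/2⌋ × 458 = 324 × 458 mm
C4: ⌊458/2⌋ × 324 = 229 × 324 mm
C5: ⌊324/2⌋ × 229 = 162 × 229 mm

162 × 229 mm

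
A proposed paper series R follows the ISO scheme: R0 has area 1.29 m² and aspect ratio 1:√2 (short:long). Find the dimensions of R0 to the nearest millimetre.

955 × 1351 mm

Let the short side be w mm. Then w · w√2 = 1.29 m² = 1,290,000 mm².
w² = 1,290,000/√2, so w ≈ 955.1 mm; long side = w√2 ≈ 1350.7 mm.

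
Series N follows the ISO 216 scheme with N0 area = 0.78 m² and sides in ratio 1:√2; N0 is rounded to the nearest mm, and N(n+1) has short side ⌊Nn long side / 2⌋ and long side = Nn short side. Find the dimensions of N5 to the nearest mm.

Let N0's short side be w mm. w · w√2 = 0.78 m² = 780,000 mm², so w ≈ 742.7 mm and w√2 ≈ 1050.3 mm → N0 = 743 × 1050 mm.
N1: ⌊1050/2⌋ × 743 = 525 × 743 mm
N2: ⌊743/2⌋ × 525 = 371 × 525 mm
N3: ⌊525/2⌋ × 371 = 262 × 371 mm
N4: ⌊371/2⌋ × 262 = 185 × 262 mm
N5: ⌊262/2⌋ × 185 = 131 × 185 mm

131 × 185 mm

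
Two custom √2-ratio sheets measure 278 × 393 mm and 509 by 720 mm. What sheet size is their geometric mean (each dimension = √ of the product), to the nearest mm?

Short side: √(278 · 509) = √141502 ≈ 376.2 → 376 mm
Long side: √(393 · 720) = √282960 ≈ 531.9 → 532 mm

376 × 532 mm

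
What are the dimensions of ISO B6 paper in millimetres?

B0 = 1000 × 1414 mm (B0 has a 1000 mm short side, aspect 1:√2).
B1: ⌊1414/2⌋ × 1000 = 707 × 1000 mm
B2: ⌊1000/2⌋ × 707 = 500 × 707 mm
B3: ⌊707/2⌋ × 500 = 353 × 500 mm
B4: ⌊500/2⌋ × 353 = 250 × 353 mm
B5: ⌊353/2⌋ × 250 = 176 × 250 mm
B6: ⌊250/2⌋ × 176 = 125 × 176 mm

125 × 176 mm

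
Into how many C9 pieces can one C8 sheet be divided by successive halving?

Each ISO step halves the sheet: 1 × C8 → 2 × C9
From C8 to C9 is 1 halving step: 2^1 = 2.

2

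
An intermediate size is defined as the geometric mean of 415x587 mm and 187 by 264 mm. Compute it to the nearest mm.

279 × 394 mm

Short side: √(415 · 187) = √77605 ≈ 278.6 → 279 mm
Long side: √(587 · 264) = √154968 ≈ 393.7 → 394 mm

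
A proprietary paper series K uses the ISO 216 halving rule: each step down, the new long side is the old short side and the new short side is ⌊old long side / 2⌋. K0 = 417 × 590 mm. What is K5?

73 × 104 mm

K1: ⌊590/2⌋ × 417 = 295 × 417 mm
K2: ⌊417/2⌋ × 295 = 208 × 295 mm
K3: ⌊295/2⌋ × 208 = 147 × 208 mm
K4: ⌊208/2⌋ × 147 = 104 × 147 mm
K5: ⌊147/2⌋ × 104 = 73 × 104 mm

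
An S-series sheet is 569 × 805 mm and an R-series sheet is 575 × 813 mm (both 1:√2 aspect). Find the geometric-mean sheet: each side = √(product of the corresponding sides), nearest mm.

Short side: √(569 · 575) = √327175 ≈ 572.0 → 572 mm
Long side: √(805 · 813) = √654465 ≈ 809.0 → 809 mm

572 × 809 mm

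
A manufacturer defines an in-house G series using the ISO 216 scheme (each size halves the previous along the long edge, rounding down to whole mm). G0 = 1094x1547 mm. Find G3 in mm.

G1: ⌊1547/2⌋ × 1094 = 773 × 1094 mm
G2: ⌊1094/2⌋ × 773 = 547 × 773 mm
G3: ⌊773/2⌋ × 547 = 386 × 547 mm

386 × 547 mm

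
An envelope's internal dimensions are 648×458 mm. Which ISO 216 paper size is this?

C2 (458 × 648 mm)

Aspect ratio 648/458 ≈ 1.415 — close to the ISO √2 ≈ 1.414.
In the C-series (envelope sizes, between A and B): C2 = 458 × 648 mm.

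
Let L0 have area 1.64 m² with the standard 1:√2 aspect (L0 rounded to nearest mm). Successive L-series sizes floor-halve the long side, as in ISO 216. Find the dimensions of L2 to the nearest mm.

Let L0's short side be w mm. w · w√2 = 1.64 m² = 1,640,000 mm², so w ≈ 1076.9 mm and w√2 ≈ 1522.9 mm → L0 = 1077 × 1523 mm.
L1: ⌊1523/2⌋ × 1077 = 761 × 1077 mm
L2: ⌊1077/2⌋ × 761 = 538 × 761 mm

538 × 761 mm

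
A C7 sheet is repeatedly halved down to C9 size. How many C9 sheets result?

4

C7 = 81 × 114 mm; C9 = 40 × 57 mm.
Each halving step doubles the count; 2 steps from C7 to C9.
2^2 = 4.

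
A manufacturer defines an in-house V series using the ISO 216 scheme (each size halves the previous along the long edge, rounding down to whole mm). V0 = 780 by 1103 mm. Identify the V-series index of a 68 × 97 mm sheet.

V7

V0: 780 × 1103 mm
V1: 551 × 780 mm
V2: 390 × 551 mm
V3: 275 × 390 mm
V4: 195 × 275 mm
V5: 137 × 195 mm
V6: 97 × 137 mm
V7: 68 × 97 mm
V8: 48 × 68 mm
→ matches V7.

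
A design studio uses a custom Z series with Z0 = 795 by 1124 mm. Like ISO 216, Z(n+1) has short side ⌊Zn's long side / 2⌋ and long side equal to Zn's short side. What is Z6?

Z1: ⌊1124/2⌋ × 795 = 562 × 795 mm
Z2: ⌊795/2⌋ × 562 = 397 × 562 mm
Z3: ⌊562/2⌋ × 397 = 281 × 397 mm
Z4: ⌊397/2⌋ × 281 = 198 × 281 mm
Z5: ⌊281/2⌋ × 198 = 140 × 198 mm
Z6: ⌊198/2⌋ × 140 = 99 × 140 mm

99 × 140 mm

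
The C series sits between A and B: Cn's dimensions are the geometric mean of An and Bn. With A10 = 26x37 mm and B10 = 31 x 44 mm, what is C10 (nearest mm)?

28 × 40 mm

Short side: √(26 · 31) = √806 ≈ 28.4 → 28 mm
Long side: √(37 · 44) = √1628 ≈ 40.3 → 40 mm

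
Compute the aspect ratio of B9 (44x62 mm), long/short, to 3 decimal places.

62 / 44 = 1.409
ISO 216 targets √2 ≈ 1.414; the -0.005 deviation is from mm rounding.

1.409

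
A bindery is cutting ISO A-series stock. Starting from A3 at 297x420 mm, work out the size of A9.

A4: ⌊420/2⌋ × 297 = 210 × 297 mm
A5: ⌊297/2⌋ × 210 = 148 × 210 mm
A6: ⌊210/2⌋ × 148 = 105 × 148 mm
A7: ⌊148/2⌋ × 105 = 74 × 105 mm
A8: ⌊105/2⌋ × 74 = 52 × 74 mm
A9: ⌊74/2⌋ × 52 = 37 × 52 mm

37 × 52 mm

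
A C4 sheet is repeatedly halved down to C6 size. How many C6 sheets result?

4

Each ISO step halves the sheet: 1 × C4 → 2 × C5 → 4 × C6
From C4 to C6 is 2 halving steps: 2^2 = 4.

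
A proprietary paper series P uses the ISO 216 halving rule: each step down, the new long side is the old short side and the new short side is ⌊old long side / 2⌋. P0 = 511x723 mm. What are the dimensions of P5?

P1: ⌊723/2⌋ × 511 = 361 × 511 mm
P2: ⌊511/2⌋ × 361 = 255 × 361 mm
P3: ⌊361/2⌋ × 255 = 180 × 255 mm
P4: ⌊255/2⌋ × 180 = 127 × 180 mm
P5: ⌊180/2⌋ × 127 = 90 × 127 mm

90 × 127 mm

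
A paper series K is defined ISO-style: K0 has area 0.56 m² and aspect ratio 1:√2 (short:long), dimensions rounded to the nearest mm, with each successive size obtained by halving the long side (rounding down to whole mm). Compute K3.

222 × 314 mm

Let K0's short side be w mm. w · w√2 = 0.56 m² = 560,000 mm², so w ≈ 629.3 mm and w√2 ≈ 889.9 mm → K0 = 629 × 890 mm.
K1: ⌊890/2⌋ × 629 = 445 × 629 mm
K2: ⌊629/2⌋ × 445 = 314 × 445 mm
K3: ⌊445/2⌋ × 314 = 222 × 314 mm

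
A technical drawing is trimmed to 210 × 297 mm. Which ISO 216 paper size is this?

A4 (210 × 297 mm)

Aspect ratio 297/210 ≈ 1.414 — close to the ISO √2 ≈ 1.414.
In the A-series (A0 area = 1 m²): A4 = 210 × 297 mm.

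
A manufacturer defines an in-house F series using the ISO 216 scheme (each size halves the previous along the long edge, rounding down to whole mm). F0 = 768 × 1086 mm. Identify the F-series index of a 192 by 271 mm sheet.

F0: 768 × 1086 mm
F1: 543 × 768 mm
F2: 384 × 543 mm
F3: 271 × 384 mm
F4: 192 × 271 mm
F5: 135 × 192 mm
→ matches F4.

F4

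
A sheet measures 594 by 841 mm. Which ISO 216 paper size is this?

Aspect ratio 841/594 ≈ 1.416 — close to the ISO √2 ≈ 1.414.
In the A-series (A0 area = 1 m²): A1 = 594 × 841 mm.

A1 (594 × 841 mm)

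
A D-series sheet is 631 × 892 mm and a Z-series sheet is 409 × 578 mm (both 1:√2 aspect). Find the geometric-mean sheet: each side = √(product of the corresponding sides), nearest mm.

Short side: √(631 · 409) = √258079 ≈ 508.0 → 508 mm
Long side: √(892 · 578) = √515576 ≈ 718.0 → 718 mm

508 × 718 mm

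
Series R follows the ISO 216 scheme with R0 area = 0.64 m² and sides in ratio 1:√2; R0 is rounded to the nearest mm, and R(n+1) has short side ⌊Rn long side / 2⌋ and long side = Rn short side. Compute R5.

118 × 168 mm

Let R0's short side be w mm. w · w√2 = 0.64 m² = 640,000 mm², so w ≈ 672.7 mm and w√2 ≈ 951.4 mm → R0 = 673 × 951 mm.
R1: ⌊951/2⌋ × 673 = 475 × 673 mm
R2: ⌊673/2⌋ × 475 = 336 × 475 mm
R3: ⌊475/2⌋ × 336 = 237 × 336 mm
R4: ⌊336/2⌋ × 237 = 168 × 237 mm
R5: ⌊237/2⌋ × 168 = 118 × 168 mm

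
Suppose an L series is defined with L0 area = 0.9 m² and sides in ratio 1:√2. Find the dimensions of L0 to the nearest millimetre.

Let the short side be w mm. Then w · w√2 = 0.9 m² = 900,000 mm².
w² = 900,000/√2, so w ≈ 797.7 mm; long side = w√2 ≈ 1128.2 mm.

798 × 1128 mm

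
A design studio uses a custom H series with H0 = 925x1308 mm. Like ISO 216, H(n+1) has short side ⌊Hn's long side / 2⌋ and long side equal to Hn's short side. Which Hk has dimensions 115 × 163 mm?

H6

H0: 925 × 1308 mm
H1: 654 × 925 mm
H2: 462 × 654 mm
H3: 327 × 462 mm
H4: 231 × 327 mm
H5: 163 × 231 mm
H6: 115 × 163 mm
H7: 81 × 115 mm
→ matches H6.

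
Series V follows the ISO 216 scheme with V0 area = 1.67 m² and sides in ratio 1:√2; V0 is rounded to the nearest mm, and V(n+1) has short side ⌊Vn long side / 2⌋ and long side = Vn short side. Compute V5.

192 × 271 mm

Let V0's short side be w mm. w · w√2 = 1.67 m² = 1,670,000 mm², so w ≈ 1086.7 mm and w√2 ≈ 1536.8 mm → V0 = 1087 × 1537 mm.
V1: ⌊1537/2⌋ × 1087 = 768 × 1087 mm
V2: ⌊1087/2⌋ × 768 = 543 × 768 mm
V3: ⌊768/2⌋ × 543 = 384 × 543 mm
V4: ⌊543/2⌋ × 384 = 271 × 384 mm
V5: ⌊384/2⌋ × 271 = 192 × 271 mm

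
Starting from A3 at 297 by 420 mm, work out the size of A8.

52 × 74 mm

A4: ⌊420/2⌋ × 297 = 210 × 297 mm
A5: ⌊297/2⌋ × 210 = 148 × 210 mm
A6: ⌊210/2⌋ × 148 = 105 × 148 mm
A7: ⌊148/2⌋ × 105 = 74 × 105 mm
A8: ⌊105/2⌋ × 74 = 52 × 74 mm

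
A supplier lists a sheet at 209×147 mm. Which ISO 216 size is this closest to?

Aspect ratio 209/147 ≈ 1.422 — close to the ISO √2 ≈ 1.414.
In the A-series (A0 area = 1 m²): A5 = 148 × 210 mm.
Off by 2 mm total — nearest standard size.

A5 (148 × 210 mm)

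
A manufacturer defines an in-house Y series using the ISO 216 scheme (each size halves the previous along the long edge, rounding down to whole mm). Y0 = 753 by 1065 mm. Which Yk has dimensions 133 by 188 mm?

Y0: 753 × 1065 mm
Y1: 532 × 753 mm
Y2: 376 × 532 mm
Y3: 266 × 376 mm
Y4: 188 × 266 mm
Y5: 133 × 188 mm
Y6: 94 × 133 mm
→ matches Y5.

Y5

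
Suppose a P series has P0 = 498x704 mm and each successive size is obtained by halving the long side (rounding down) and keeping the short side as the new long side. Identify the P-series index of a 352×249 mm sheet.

P2

P0: 498 × 704 mm
P1: 352 × 498 mm
P2: 249 × 352 mm
P3: 176 × 249 mm
→ matches P2.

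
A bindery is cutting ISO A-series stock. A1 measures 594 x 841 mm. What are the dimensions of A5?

148 × 210 mm

A2: ⌊841/2⌋ × 594 = 420 × 594 mm
A3: ⌊594/2⌋ × 420 = 297 × 420 mm
A4: ⌊420/2⌋ × 297 = 210 × 297 mm
A5: ⌊297/2⌋ × 210 = 148 × 210 mm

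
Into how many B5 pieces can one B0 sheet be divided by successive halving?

Each ISO step halves the sheet: 1 × B0 → 2 × B1 → 4 × B2 → 8 × B3 → …
From B0 to B5 is 5 halving steps: 2^5 = 32.

32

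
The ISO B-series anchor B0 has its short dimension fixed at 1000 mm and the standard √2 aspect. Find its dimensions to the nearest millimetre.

Short side = 1000 mm; long side = 1000√2 ≈ 1414.2 mm.

1000 × 1414 mm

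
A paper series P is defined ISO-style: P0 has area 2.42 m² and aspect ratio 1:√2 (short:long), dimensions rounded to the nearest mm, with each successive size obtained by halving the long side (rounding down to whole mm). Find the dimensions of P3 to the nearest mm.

Let P0's short side be w mm. w · w√2 = 2.42 m² = 2,420,000 mm², so w ≈ 1308.1 mm and w√2 ≈ 1850.0 mm → P0 = 1308 × 1850 mm.
P1: ⌊1850/2⌋ × 1308 = 925 × 1308 mm
P2: ⌊1308/2⌋ × 925 = 654 × 925 mm
P3: ⌊925/2⌋ × 654 = 462 × 654 mm

462 × 654 mm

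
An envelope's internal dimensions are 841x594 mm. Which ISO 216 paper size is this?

A1 (594 × 841 mm)

Aspect ratio 841/594 ≈ 1.416 — close to the ISO √2 ≈ 1.414.
In the A-series (A0 area = 1 m²): A1 = 594 × 841 mm.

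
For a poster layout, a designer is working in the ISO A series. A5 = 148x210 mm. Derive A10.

26 × 37 mm

A6: ⌊210/2⌋ × 148 = 105 × 148 mm
A7: ⌊148/2⌋ × 105 = 74 × 105 mm
A8: ⌊105/2⌋ × 74 = 52 × 74 mm
A9: ⌊74/2⌋ × 52 = 37 × 52 mm
A10: ⌊52/2⌋ × 37 = 26 × 37 mm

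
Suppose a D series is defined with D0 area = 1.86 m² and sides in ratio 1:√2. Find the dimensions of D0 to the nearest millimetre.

1147 × 1622 mm

Let the short side be w mm. Then w · w√2 = 1.86 m² = 1,860,000 mm².
w² = 1,860,000/√2, so w ≈ 1146.8 mm; long side = w√2 ≈ 1621.9 mm.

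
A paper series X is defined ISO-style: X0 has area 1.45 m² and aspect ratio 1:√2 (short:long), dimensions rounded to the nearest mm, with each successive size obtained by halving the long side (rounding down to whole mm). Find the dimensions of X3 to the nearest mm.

Let X0's short side be w mm. w · w√2 = 1.45 m² = 1,450,000 mm², so w ≈ 1012.6 mm and w√2 ≈ 1432.0 mm → X0 = 1013 × 1432 mm.
X1: ⌊1432/2⌋ × 1013 = 716 × 1013 mm
X2: ⌊1013/2⌋ × 716 = 506 × 716 mm
X3: ⌊716/2⌋ × 506 = 358 × 506 mm

358 × 506 mm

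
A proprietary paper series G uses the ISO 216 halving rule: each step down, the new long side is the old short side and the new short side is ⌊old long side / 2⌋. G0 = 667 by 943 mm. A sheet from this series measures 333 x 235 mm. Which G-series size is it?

G3

G0: 667 × 943 mm
G1: 471 × 667 mm
G2: 333 × 471 mm
G3: 235 × 333 mm
G4: 166 × 235 mm
→ matches G3.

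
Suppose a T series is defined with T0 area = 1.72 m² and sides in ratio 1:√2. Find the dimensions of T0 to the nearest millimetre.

1103 × 1560 mm

Let the short side be w mm. Then w · w√2 = 1.72 m² = 1,720,000 mm².
w² = 1,720,000/√2, so w ≈ 1102.8 mm; long side = w√2 ≈ 1559.6 mm.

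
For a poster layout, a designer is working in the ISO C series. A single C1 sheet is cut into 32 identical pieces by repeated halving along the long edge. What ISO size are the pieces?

32 = 2^5, so 5 halving steps.
C1 → C2 → … → C6 after 5 steps.

C6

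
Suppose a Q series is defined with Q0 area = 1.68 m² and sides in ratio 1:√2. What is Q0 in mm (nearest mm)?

Let the short side be w mm. Then w · w√2 = 1.68 m² = 1,680,000 mm².
w² = 1,680,000/√2, so w ≈ 1089.9 mm; long side = w√2 ≈ 1541.4 mm.

1090 × 1541 mm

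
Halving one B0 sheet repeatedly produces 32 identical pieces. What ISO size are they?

32 = 2^5, so 5 halving steps.
B0 → B1 → … → B5 after 5 steps.

B5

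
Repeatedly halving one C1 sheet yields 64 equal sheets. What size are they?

C7

64 = 2^6, so 6 halving steps.
C1 → C2 → … → C7 after 6 steps.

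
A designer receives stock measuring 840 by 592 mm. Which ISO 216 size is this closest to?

Aspect ratio 840/592 ≈ 1.419 — close to the ISO √2 ≈ 1.414.
In the A-series (A0 area = 1 m²): A1 = 594 × 841 mm.
Off by 3 mm total — nearest standard size.

A1 (594 × 841 mm)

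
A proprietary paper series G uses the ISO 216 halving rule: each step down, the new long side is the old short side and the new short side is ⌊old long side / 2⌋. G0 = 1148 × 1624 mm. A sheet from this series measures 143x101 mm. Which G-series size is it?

G0: 1148 × 1624 mm
G1: 812 × 1148 mm
G2: 574 × 812 mm
G3: 406 × 574 mm
G4: 287 × 406 mm
G5: 203 × 287 mm
G6: 143 × 203 mm
G7: 101 × 143 mm
G8: 71 × 101 mm
→ matches G7.

G7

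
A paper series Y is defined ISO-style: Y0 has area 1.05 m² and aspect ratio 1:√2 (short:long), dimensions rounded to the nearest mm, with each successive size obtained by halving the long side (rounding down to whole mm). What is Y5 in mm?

Let Y0's short side be w mm. w · w√2 = 1.05 m² = 1,050,000 mm², so w ≈ 861.7 mm and w√2 ≈ 1218.6 mm → Y0 = 862 × 1219 mm.
Y1: ⌊1219/2⌋ × 862 = 609 × 862 mm
Y2: ⌊862/2⌋ × 609 = 431 × 609 mm
Y3: ⌊609/2⌋ × 431 = 304 × 431 mm
Y4: ⌊431/2⌋ × 304 = 215 × 304 mm
Y5: ⌊304/2⌋ × 215 = 152 × 215 mm

152 × 215 mm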